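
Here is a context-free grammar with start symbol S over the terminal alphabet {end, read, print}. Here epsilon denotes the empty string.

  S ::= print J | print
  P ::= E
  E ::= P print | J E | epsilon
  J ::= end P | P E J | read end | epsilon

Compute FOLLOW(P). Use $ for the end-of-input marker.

FIRST(S) = {print}
FIRST(P) = {epsilon, end, print, read}  (via E)
FIRST(E) = {epsilon, end, print, read}  (via P print, J E)
FIRST(J) = {epsilon, end, print, read}  (via P E J)
FOLLOW(S) includes $ since S is the start symbol.
FOLLOW(S): S appears on no right-hand side. Thus FOLLOW(S) = {$}.
FOLLOW(P): in E::=P print, P is followed by print with FIRST {print}; in J::=end P, the suffix after P is empty, so FOLLOW(P) ⊇ FOLLOW(J) = {$, end, print, read}; in J::=P E J, P is followed by E J with FIRST {epsilon, end, print, read}; in J::=P E J, the suffix after P is nullable, so FOLLOW(P) ⊇ FOLLOW(J) = {$, end, print, read}. Thus FOLLOW(P) = {$, end, print, read}.
FOLLOW(E): in P::=E, the suffix after E is empty, so FOLLOW(E) ⊇ FOLLOW(P) = {$, end, print, read}; in E::=J E, the suffix after E is empty (adds nothing new); in J::=P E J, E is followed by J with FIRST {epsilon, end, print, read}; in J::=P E J, the suffix after E is nullable, so FOLLOW(E) ⊇ FOLLOW(J) = {$, end, print, read}. Thus FOLLOW(E) = {$, end, print, read}.
FOLLOW(J): in S::=print J, the suffix after J is empty, so FOLLOW(J) ⊇ FOLLOW(S) = {$}; in E::=J E, J is followed by E with FIRST {epsilon, end, print, read}; in E::=J E, the suffix after J is nullable, so FOLLOW(J) ⊇ FOLLOW(E) = {$, end, print, read}; in J::=P E J, the suffix after J is empty (adds nothing new). Thus FOLLOW(J) = {$, end, print, read}.

{$, end, print, read}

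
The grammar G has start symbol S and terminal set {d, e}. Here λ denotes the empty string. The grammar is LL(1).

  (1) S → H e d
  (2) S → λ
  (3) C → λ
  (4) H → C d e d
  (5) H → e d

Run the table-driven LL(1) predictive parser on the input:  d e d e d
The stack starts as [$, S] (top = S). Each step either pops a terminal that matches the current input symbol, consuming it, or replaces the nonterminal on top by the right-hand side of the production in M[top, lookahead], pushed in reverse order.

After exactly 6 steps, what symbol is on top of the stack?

e

step 1: stack=$ S  input=d e d e d $  — expand S → H e d
step 2: stack=$ d e H  input=d e d e d $  — expand H → C d e d
step 3: stack=$ d e d e d C  input=d e d e d $  — expand C → λ
step 4: stack=$ d e d e d  input=d e d e d $  — match d
step 5: stack=$ d e d e  input=e d e d $  — match e
step 6: stack=$ d e d  input=d e d $  — match d
Stack after step 6: $ d e (top = e).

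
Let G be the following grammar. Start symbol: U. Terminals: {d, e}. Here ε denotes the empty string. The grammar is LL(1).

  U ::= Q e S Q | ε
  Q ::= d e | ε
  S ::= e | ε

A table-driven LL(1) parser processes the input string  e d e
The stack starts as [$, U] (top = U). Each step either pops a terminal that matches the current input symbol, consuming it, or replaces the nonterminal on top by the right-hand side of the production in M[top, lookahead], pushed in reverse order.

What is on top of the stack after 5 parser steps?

d

     Stack      Input    Action
  1  $ U        e d e $  expand U ::= Q e S Q
  2  $ Q S e Q  e d e $  expand Q ::= ε
  3  $ Q S e    e d e $  match e
  4  $ Q S      d e $    expand S ::= ε
  5  $ Q        d e $    expand Q ::= d e
Stack after step 5: $ e d (top = d).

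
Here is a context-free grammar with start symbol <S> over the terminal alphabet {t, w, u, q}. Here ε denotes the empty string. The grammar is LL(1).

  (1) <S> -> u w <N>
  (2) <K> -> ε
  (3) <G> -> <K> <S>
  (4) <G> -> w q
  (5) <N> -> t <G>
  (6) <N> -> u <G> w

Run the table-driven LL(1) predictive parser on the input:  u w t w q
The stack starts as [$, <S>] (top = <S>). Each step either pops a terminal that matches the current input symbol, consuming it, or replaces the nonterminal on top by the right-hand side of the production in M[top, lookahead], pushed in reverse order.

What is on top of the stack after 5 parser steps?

<G>

step 1: stack=$ <S>  input=u w t w q $  — expand <S> -> u w <N>
step 2: stack=$ <N> w u  input=u w t w q $  — match u
step 3: stack=$ <N> w  input=w t w q $  — match w
step 4: stack=$ <N>  input=t w q $  — expand <N> -> t <G>
step 5: stack=$ <G> t  input=t w q $  — match t
Stack after step 5: $ <G> (top = <G>).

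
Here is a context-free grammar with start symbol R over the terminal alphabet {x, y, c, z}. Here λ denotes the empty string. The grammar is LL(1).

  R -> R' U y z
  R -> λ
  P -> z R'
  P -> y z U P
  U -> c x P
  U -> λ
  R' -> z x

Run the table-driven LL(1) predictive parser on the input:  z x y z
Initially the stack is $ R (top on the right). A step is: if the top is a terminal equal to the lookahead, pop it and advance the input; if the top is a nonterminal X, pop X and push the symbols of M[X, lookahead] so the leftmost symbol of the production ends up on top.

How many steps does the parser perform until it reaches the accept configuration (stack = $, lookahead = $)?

7

     Stack        Input      Action
  1  $ R          z x y z $  expand R -> R' U y z
  2  $ z y U R'   z x y z $  expand R' -> z x
  3  $ z y U x z  z x y z $  match z
  4  $ z y U x    x y z $    match x
  5  $ z y U      y z $      expand U -> λ
  6  $ z y        y z $      match y
  7  $ z          z $        match z
Accept reached after 7 steps.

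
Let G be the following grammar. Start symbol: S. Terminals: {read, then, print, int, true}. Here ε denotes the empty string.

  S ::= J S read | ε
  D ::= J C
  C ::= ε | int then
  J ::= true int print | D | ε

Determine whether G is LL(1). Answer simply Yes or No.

No

FIRST(S) = {ε, int, read, true}
FIRST(D) = {ε, int, true}
FIRST(C) = {ε, int}
FIRST(J) = {ε, int, true}
FOLLOW(S) = {$, read}
FOLLOW(D) = {int, read, true}
FOLLOW(C) = {int, read, true}
FOLLOW(J) = {int, read, true}
Cell M[C, int] receives both C ::= ε and C ::= int then — the grammar is not LL(1).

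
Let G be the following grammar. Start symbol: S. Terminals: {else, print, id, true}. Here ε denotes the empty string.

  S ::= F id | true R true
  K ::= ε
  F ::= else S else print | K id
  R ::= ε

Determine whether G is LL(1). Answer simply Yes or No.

Yes

FIRST(S) = {else, id, true}
FIRST(K) = {ε}
FIRST(F) = {else, id}
FIRST(R) = {ε}
FOLLOW(S) = {$, else}
FOLLOW(K) = {id}
FOLLOW(F) = {id}
FOLLOW(R) = {true}
Each cell of M receives at most one production.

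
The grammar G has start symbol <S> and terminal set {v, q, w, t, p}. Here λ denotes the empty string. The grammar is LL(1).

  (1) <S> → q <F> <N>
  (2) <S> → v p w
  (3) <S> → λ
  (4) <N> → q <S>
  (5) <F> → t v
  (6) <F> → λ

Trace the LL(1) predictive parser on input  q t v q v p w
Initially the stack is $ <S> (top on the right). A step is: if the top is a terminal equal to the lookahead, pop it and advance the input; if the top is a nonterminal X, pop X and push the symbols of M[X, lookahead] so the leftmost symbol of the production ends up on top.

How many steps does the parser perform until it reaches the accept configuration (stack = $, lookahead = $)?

11

step 1: stack=$ <S>  input=q t v q v p w $  — expand <S> → q <F> <N>
step 2: stack=$ <N> <F> q  input=q t v q v p w $  — match q
step 3: stack=$ <N> <F>  input=t v q v p w $  — expand <F> → t v
step 4: stack=$ <N> v t  input=t v q v p w $  — match t
step 5: stack=$ <N> v  input=v q v p w $  — match v
step 6: stack=$ <N>  input=q v p w $  — expand <N> → q <S>
step 7: stack=$ <S> q  input=q v p w $  — match q
step 8: stack=$ <S>  input=v p w $  — expand <S> → v p w
step 9: stack=$ w p v  input=v p w $  — match v
step 10: stack=$ w p  input=p w $  — match p
step 11: stack=$ w  input=w $  — match w
Accept reached after 11 steps.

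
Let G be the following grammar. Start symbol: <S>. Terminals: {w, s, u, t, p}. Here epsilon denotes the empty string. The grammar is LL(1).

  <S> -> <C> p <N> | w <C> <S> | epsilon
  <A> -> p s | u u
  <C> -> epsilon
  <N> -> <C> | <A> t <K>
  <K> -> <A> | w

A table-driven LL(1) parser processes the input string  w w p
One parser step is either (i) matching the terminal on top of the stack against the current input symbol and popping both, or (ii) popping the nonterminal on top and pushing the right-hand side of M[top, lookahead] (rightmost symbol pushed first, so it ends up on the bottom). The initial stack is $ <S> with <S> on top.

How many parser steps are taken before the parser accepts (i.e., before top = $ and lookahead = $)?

step 1: stack=$ <S>  input=w w p $  — expand <S> -> w <C> <S>
step 2: stack=$ <S> <C> w  input=w w p $  — match w
step 3: stack=$ <S> <C>  input=w p $  — expand <C> -> epsilon
step 4: stack=$ <S>  input=w p $  — expand <S> -> w <C> <S>
step 5: stack=$ <S> <C> w  input=w p $  — match w
step 6: stack=$ <S> <C>  input=p $  — expand <C> -> epsilon
step 7: stack=$ <S>  input=p $  — expand <S> -> <C> p <N>
step 8: stack=$ <N> p <C>  input=p $  — expand <C> -> epsilon
step 9: stack=$ <N> p  input=p $  — match p
step 10: stack=$ <N>  input=$  — expand <N> -> <C>
step 11: stack=$ <C>  input=$  — expand <C> -> epsilon
Accept reached after 11 steps.

11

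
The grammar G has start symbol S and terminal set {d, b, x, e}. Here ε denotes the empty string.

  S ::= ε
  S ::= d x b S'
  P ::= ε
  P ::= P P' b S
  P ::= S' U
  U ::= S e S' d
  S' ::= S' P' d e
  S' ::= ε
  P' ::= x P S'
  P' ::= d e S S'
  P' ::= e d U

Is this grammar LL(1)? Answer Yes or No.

FIRST(S) = {ε, d}
FIRST(P) = {ε, d, e, x}
FIRST(U) = {d, e}
FIRST(S') = {ε, d, e, x}
FIRST(P') = {d, e, x}
FOLLOW(S) = {$, b, d, e, x}
FOLLOW(P) = {b, d, e, x}
FOLLOW(U) = {b, d, e, x}
FOLLOW(S') = {$, b, d, e, x}
FOLLOW(P') = {b, d}
Cell M[P, d] receives both P ::= ε and P ::= P P' b S and P ::= S' U — the grammar is not LL(1).

No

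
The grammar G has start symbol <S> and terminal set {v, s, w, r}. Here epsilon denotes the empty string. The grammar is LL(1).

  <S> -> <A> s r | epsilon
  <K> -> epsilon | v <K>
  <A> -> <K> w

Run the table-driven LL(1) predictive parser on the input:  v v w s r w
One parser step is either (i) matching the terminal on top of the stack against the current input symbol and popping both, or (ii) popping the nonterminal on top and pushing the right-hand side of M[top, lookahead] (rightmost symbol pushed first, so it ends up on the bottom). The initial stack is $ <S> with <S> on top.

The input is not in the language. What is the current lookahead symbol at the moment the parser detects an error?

w

      Stack          Input          Action
   1  $ <S>          v v w s r w $  expand <S> -> <A> s r
   2  $ r s <A>      v v w s r w $  expand <A> -> <K> w
   3  $ r s w <K>    v v w s r w $  expand <K> -> v <K>
   4  $ r s w <K> v  v v w s r w $  match v
   5  $ r s w <K>    v w s r w $    expand <K> -> v <K>
   6  $ r s w <K> v  v w s r w $    match v
   7  $ r s w <K>    w s r w $      expand <K> -> epsilon
   8  $ r s w        w s r w $      match w
   9  $ r s          s r w $        match s
  10  $ r            r w $          match r
  11  $              w $            error: stack empty but input remains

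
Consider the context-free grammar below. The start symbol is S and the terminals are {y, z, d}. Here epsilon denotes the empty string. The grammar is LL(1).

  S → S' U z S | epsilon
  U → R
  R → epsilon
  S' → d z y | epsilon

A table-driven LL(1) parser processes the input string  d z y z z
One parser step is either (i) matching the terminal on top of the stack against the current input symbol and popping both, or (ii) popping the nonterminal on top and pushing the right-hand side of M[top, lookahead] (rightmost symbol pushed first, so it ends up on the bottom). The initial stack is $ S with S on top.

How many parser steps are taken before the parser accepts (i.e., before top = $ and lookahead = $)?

      Stack          Input        Action
   1  $ S            d z y z z $  expand S → S' U z S
   2  $ S z U S'     d z y z z $  expand S' → d z y
   3  $ S z U y z d  d z y z z $  match d
   4  $ S z U y z    z y z z $    match z
   5  $ S z U y      y z z $      match y
   6  $ S z U        z z $        expand U → R
   7  $ S z R        z z $        expand R → epsilon
   8  $ S z          z z $        match z
   9  $ S            z $          expand S → S' U z S
  10  $ S z U S'     z $          expand S' → epsilon
  11  $ S z U        z $          expand U → R
  12  $ S z R        z $          expand R → epsilon
  13  $ S z          z $          match z
  14  $ S            $            expand S → epsilon
Accept reached after 14 steps.

14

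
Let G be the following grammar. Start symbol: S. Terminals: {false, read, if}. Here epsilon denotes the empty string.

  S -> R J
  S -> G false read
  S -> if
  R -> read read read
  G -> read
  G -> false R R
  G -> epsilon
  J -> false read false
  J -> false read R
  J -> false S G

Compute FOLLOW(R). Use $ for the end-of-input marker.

FIRST(R) = {read}
FIRST(G) = {epsilon, false, read}
FIRST(J) = {false}
FIRST(S) = {false, if, read}  (via R J, G false read)
FOLLOW(S) includes $ since S is the start symbol.
FOLLOW(S): in J->false S G, S is followed by G with FIRST {epsilon, false, read}; in J->false S G, the suffix after S is nullable, so FOLLOW(S) ⊇ FOLLOW(J) = {$, false, read}. Thus FOLLOW(S) = {$, false, read}.
FOLLOW(J): in S->R J, the suffix after J is empty, so FOLLOW(J) ⊇ FOLLOW(S) = {$, false, read}. Thus FOLLOW(J) = {$, false, read}.
FOLLOW(G): in S->G false read, G is followed by false read with FIRST {false}; in J->false S G, the suffix after G is empty, so FOLLOW(G) ⊇ FOLLOW(J) = {$, false, read}. Thus FOLLOW(G) = {$, false, read}.
FOLLOW(R): in S->R J, R is followed by J with FIRST {false}; in G->false R R (occurrence 1), R is followed by R with FIRST {read}; in G->false R R (occurrence 2), the suffix after R is empty, so FOLLOW(R) ⊇ FOLLOW(G) = {$, false, read}; in J->false read R, the suffix after R is empty, so FOLLOW(R) ⊇ FOLLOW(J) = {$, false, read}. Thus FOLLOW(R) = {$, false, read}.

{$, false, read}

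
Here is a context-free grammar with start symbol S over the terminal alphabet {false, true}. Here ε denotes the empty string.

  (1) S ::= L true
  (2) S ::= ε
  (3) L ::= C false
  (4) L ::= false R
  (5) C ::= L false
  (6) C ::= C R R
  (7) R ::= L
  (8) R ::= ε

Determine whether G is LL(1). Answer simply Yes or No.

FIRST(S) = {ε, false}
FIRST(L) = {false}
FIRST(C) = {false}
FIRST(R) = {ε, false}
FOLLOW(S) = {$}
FOLLOW(L) = {false, true}
FOLLOW(C) = {false}
FOLLOW(R) = {false, true}
Cell M[C, false] receives both C ::= L false and C ::= C R R — the grammar is not LL(1).

No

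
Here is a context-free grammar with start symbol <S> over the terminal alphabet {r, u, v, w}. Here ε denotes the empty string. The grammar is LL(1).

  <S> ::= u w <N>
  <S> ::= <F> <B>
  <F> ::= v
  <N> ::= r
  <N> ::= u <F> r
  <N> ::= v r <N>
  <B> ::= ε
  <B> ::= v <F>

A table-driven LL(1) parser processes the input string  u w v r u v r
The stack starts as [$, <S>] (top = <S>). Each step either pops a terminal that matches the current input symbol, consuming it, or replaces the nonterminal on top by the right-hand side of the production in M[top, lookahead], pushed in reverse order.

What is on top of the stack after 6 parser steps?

     Stack      Input            Action
  1  $ <S>      u w v r u v r $  expand <S> ::= u w <N>
  2  $ <N> w u  u w v r u v r $  match u
  3  $ <N> w    w v r u v r $    match w
  4  $ <N>      v r u v r $      expand <N> ::= v r <N>
  5  $ <N> r v  v r u v r $      match v
  6  $ <N> r    r u v r $        match r
Stack after step 6: $ <N> (top = <N>).

<N>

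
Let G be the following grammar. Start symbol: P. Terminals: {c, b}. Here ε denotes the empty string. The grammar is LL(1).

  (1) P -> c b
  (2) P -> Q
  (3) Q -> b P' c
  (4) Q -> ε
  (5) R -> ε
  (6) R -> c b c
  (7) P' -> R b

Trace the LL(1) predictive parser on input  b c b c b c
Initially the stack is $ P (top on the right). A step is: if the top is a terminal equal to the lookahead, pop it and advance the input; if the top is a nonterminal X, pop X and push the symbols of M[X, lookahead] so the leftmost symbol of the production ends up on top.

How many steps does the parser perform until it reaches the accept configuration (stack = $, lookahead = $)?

      Stack        Input          Action
   1  $ P          b c b c b c $  expand P -> Q
   2  $ Q          b c b c b c $  expand Q -> b P' c
   3  $ c P' b     b c b c b c $  match b
   4  $ c P'       c b c b c $    expand P' -> R b
   5  $ c b R      c b c b c $    expand R -> c b c
   6  $ c b c b c  c b c b c $    match c
   7  $ c b c b    b c b c $      match b
   8  $ c b c      c b c $        match c
   9  $ c b        b c $          match b
  10  $ c          c $            match c
Accept reached after 10 steps.

10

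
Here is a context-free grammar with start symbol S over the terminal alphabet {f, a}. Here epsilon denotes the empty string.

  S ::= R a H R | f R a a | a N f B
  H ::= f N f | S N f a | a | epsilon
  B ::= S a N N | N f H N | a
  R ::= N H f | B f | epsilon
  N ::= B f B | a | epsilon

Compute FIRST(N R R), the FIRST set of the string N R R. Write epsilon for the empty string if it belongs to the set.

FIRST(S) = {a, f}  (via R a H R)
FIRST(H) = {epsilon, a, f}  (via S N f a)
FIRST(B) = {a, f}  (via S a N N, N f H N)
FIRST(N) = {epsilon, a, f}  (via B f B)
FIRST(R) = {epsilon, a, f}  (via N H f, B f)
FIRST(N R R): take FIRST of each symbol in turn, carrying on past any symbol whose FIRST contains epsilon; result {epsilon, a, f}.

{epsilon, a, f}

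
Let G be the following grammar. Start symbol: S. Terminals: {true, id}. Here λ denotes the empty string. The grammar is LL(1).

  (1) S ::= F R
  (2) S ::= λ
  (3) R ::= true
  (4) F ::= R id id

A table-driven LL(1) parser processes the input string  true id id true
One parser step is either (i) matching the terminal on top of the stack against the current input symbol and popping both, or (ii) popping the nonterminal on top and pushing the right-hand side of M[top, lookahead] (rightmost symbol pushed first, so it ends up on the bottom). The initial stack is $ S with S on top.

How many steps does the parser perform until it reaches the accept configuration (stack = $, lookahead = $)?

step 1: stack=$ S  input=true id id true $  — expand S ::= F R
step 2: stack=$ R F  input=true id id true $  — expand F ::= R id id
step 3: stack=$ R id id R  input=true id id true $  — expand R ::= true
step 4: stack=$ R id id true  input=true id id true $  — match true
step 5: stack=$ R id id  input=id id true $  — match id
step 6: stack=$ R id  input=id true $  — match id
step 7: stack=$ R  input=true $  — expand R ::= true
step 8: stack=$ true  input=true $  — match true
Accept reached after 8 steps.

8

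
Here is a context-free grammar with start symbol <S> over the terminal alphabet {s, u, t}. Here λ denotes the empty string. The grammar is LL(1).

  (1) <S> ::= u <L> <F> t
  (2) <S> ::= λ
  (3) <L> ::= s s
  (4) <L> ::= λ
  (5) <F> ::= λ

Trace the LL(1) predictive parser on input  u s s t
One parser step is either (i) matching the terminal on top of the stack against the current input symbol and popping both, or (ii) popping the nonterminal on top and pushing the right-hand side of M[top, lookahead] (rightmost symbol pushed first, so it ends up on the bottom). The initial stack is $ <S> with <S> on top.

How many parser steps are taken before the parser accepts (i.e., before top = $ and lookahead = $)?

step 1: stack=$ <S>  input=u s s t $  — expand <S> ::= u <L> <F> t
step 2: stack=$ t <F> <L> u  input=u s s t $  — match u
step 3: stack=$ t <F> <L>  input=s s t $  — expand <L> ::= s s
step 4: stack=$ t <F> s s  input=s s t $  — match s
step 5: stack=$ t <F> s  input=s t $  — match s
step 6: stack=$ t <F>  input=t $  — expand <F> ::= λ
step 7: stack=$ t  input=t $  — match t
Accept reached after 7 steps.

7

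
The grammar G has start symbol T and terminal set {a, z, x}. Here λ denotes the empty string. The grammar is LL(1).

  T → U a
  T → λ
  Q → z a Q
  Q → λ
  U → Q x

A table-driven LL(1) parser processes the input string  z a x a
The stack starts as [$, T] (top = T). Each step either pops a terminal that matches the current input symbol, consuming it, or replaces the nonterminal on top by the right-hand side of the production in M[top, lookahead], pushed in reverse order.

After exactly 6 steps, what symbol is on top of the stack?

x

step 1: stack=$ T  input=z a x a $  — expand T → U a
step 2: stack=$ a U  input=z a x a $  — expand U → Q x
step 3: stack=$ a x Q  input=z a x a $  — expand Q → z a Q
step 4: stack=$ a x Q a z  input=z a x a $  — match z
step 5: stack=$ a x Q a  input=a x a $  — match a
step 6: stack=$ a x Q  input=x a $  — expand Q → λ
Stack after step 6: $ a x (top = x).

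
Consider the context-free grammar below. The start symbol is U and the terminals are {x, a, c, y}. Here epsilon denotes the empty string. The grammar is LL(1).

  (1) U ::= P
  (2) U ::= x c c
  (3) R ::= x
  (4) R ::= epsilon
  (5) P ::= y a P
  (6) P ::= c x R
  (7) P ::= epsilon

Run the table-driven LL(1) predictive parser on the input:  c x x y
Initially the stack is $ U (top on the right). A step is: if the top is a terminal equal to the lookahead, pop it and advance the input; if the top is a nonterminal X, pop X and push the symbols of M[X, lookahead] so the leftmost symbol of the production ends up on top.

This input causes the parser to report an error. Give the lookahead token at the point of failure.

step 1: stack=$ U  input=c x x y $  — expand U ::= P
step 2: stack=$ P  input=c x x y $  — expand P ::= c x R
step 3: stack=$ R x c  input=c x x y $  — match c
step 4: stack=$ R x  input=x x y $  — match x
step 5: stack=$ R  input=x y $  — expand R ::= x
step 6: stack=$ x  input=x y $  — match x
step 7: stack=$  input=y $  — error: stack empty but input remains

y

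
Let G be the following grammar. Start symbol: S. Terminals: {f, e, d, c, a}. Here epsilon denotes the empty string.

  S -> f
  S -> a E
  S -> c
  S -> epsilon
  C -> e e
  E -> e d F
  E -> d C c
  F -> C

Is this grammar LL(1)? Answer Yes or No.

FIRST(S) = {epsilon, a, c, f}
FIRST(C) = {e}
FIRST(E) = {d, e}
FIRST(F) = {e}
FOLLOW(S) = {$}
FOLLOW(C) = {$, c}
FOLLOW(E) = {$}
FOLLOW(F) = {$}
Each cell of M receives at most one production.

Yes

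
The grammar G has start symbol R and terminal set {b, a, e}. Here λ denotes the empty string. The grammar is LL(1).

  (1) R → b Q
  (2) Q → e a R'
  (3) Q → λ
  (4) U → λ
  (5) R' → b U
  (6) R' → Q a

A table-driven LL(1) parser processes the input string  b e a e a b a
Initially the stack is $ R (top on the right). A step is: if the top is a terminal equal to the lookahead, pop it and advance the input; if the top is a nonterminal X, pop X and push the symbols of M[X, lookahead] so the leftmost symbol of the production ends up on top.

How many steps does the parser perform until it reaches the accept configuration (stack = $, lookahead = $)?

13

step 1: stack=$ R  input=b e a e a b a $  — expand R → b Q
step 2: stack=$ Q b  input=b e a e a b a $  — match b
step 3: stack=$ Q  input=e a e a b a $  — expand Q → e a R'
step 4: stack=$ R' a e  input=e a e a b a $  — match e
step 5: stack=$ R' a  input=a e a b a $  — match a
step 6: stack=$ R'  input=e a b a $  — expand R' → Q a
step 7: stack=$ a Q  input=e a b a $  — expand Q → e a R'
step 8: stack=$ a R' a e  input=e a b a $  — match e
step 9: stack=$ a R' a  input=a b a $  — match a
step 10: stack=$ a R'  input=b a $  — expand R' → b U
step 11: stack=$ a U b  input=b a $  — match b
step 12: stack=$ a U  input=a $  — expand U → λ
step 13: stack=$ a  input=a $  — match a
Accept reached after 13 steps.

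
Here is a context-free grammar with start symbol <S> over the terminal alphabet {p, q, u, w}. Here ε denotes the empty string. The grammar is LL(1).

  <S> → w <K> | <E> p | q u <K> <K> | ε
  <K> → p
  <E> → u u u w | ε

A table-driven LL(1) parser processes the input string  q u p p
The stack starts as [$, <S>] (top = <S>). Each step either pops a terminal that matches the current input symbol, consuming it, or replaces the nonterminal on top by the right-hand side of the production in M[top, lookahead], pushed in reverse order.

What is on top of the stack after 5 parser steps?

     Stack          Input      Action
  1  $ <S>          q u p p $  expand <S> → q u <K> <K>
  2  $ <K> <K> u q  q u p p $  match q
  3  $ <K> <K> u    u p p $    match u
  4  $ <K> <K>      p p $      expand <K> → p
  5  $ <K> p        p p $      match p
Stack after step 5: $ <K> (top = <K>).

<K>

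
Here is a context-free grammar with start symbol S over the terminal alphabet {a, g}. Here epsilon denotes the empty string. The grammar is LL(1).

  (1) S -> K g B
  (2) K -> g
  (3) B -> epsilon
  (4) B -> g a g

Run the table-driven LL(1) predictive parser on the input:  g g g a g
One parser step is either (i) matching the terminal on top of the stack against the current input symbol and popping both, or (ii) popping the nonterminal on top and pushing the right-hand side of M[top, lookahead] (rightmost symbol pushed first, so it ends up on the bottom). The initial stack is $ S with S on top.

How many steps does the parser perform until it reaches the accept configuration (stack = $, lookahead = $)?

step 1: stack=$ S  input=g g g a g $  — expand S -> K g B
step 2: stack=$ B g K  input=g g g a g $  — expand K -> g
step 3: stack=$ B g g  input=g g g a g $  — match g
step 4: stack=$ B g  input=g g a g $  — match g
step 5: stack=$ B  input=g a g $  — expand B -> g a g
step 6: stack=$ g a g  input=g a g $  — match g
step 7: stack=$ g a  input=a g $  — match a
step 8: stack=$ g  input=g $  — match g
Accept reached after 8 steps.

8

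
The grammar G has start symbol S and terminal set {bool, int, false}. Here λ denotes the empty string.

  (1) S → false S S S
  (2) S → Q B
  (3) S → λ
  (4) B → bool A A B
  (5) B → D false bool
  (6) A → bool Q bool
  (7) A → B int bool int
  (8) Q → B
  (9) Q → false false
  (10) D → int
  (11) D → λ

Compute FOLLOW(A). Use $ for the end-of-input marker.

{bool, false, int}

FIRST(D): from D→int we get {int}; from D→λ we get {λ}. So FIRST(D) = {λ, int}.
FIRST(B): from B→bool A A B we get {bool}; from B→D false bool we get {false, int}. So FIRST(B) = {bool, false, int}.
FIRST(A): from A→bool Q bool we get {bool}; from A→B int bool int we get {bool, false, int}. So FIRST(A) = {bool, false, int}.
FIRST(Q): from Q→B we get {bool, false, int}; from Q→false false we get {false}. So FIRST(Q) = {bool, false, int}.
FIRST(S): from S→false S S S we get {false}; from S→Q B we get {bool, false, int}; from S→λ we get {λ}. So FIRST(S) = {λ, bool, false, int}.
FOLLOW(S) includes $ since S is the start symbol.
FOLLOW(S): in S→false S S S (occurrence 1), S is followed by S S with FIRST {λ, bool, false, int}; in S→false S S S (occurrence 1), the suffix after S is nullable (adds nothing new); in S→false S S S (occurrence 2), S is followed by S with FIRST {λ, bool, false, int}; in S→false S S S (occurrence 2), the suffix after S is nullable (adds nothing new); in S→false S S S (occurrence 3), the suffix after S is empty (adds nothing new). Thus FOLLOW(S) = {$, bool, false, int}.
FOLLOW(A): in B→bool A A B (occurrence 1), A is followed by A B with FIRST {bool, false, int}; in B→bool A A B (occurrence 2), A is followed by B with FIRST {bool, false, int}. Thus FOLLOW(A) = {bool, false, int}.
FOLLOW(Q): in S→Q B, Q is followed by B with FIRST {bool, false, int}; in A→bool Q bool, Q is followed by bool with FIRST {bool}. Thus FOLLOW(Q) = {bool, false, int}.
FOLLOW(B): in S→Q B, the suffix after B is empty, so FOLLOW(B) ⊇ FOLLOW(S) = {$, bool, false, int}; in B→bool A A B, the suffix after B is empty (adds nothing new); in A→B int bool int, B is followed by int bool int with FIRST {int}; in Q→B, the suffix after B is empty, so FOLLOW(B) ⊇ FOLLOW(Q) = {bool, false, int}. Thus FOLLOW(B) = {$, bool, false, int}.
FOLLOW(D): in B→D false bool, D is followed by false bool with FIRST {false}. Thus FOLLOW(D) = {false}.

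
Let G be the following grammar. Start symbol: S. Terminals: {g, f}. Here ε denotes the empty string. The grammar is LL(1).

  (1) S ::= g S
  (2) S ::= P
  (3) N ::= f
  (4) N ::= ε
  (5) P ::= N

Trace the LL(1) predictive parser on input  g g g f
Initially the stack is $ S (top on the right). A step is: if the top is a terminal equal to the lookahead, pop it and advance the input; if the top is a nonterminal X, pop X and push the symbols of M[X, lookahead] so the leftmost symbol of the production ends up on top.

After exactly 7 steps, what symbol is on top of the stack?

P

     Stack  Input      Action
  1  $ S    g g g f $  expand S ::= g S
  2  $ S g  g g g f $  match g
  3  $ S    g g f $    expand S ::= g S
  4  $ S g  g g f $    match g
  5  $ S    g f $      expand S ::= g S
  6  $ S g  g f $      match g
  7  $ S    f $        expand S ::= P
Stack after step 7: $ P (top = P).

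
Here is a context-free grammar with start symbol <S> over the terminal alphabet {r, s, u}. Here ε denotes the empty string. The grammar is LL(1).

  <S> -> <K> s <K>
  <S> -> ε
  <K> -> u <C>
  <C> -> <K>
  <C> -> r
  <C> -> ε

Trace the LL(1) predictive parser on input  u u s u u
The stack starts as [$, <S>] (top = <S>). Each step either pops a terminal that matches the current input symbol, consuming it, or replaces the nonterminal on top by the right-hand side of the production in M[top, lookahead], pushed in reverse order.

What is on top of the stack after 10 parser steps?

<C>

step 1: stack=$ <S>  input=u u s u u $  — expand <S> -> <K> s <K>
step 2: stack=$ <K> s <K>  input=u u s u u $  — expand <K> -> u <C>
step 3: stack=$ <K> s <C> u  input=u u s u u $  — match u
step 4: stack=$ <K> s <C>  input=u s u u $  — expand <C> -> <K>
step 5: stack=$ <K> s <K>  input=u s u u $  — expand <K> -> u <C>
step 6: stack=$ <K> s <C> u  input=u s u u $  — match u
step 7: stack=$ <K> s <C>  input=s u u $  — expand <C> -> ε
step 8: stack=$ <K> s  input=s u u $  — match s
step 9: stack=$ <K>  input=u u $  — expand <K> -> u <C>
step 10: stack=$ <C> u  input=u u $  — match u
Stack after step 10: $ <C> (top = <C>).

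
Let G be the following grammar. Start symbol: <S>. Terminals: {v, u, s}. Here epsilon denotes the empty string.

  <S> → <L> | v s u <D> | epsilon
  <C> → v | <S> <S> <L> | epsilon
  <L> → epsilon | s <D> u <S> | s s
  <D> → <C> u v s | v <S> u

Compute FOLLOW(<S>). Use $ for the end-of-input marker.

FIRST(<L>) = {epsilon, s}
FIRST(<S>) = {epsilon, s, v}  (via <L>)
FIRST(<C>) = {epsilon, s, v}  (via <S> <S> <L>)
FIRST(<D>) = {s, u, v}  (via <C> u v s)
FOLLOW(<S>) includes $ since <S> is the start symbol.
FOLLOW(<C>): in <D>→<C> u v s, <C> is followed by u v s with FIRST {u}. Thus FOLLOW(<C>) = {u}.
FOLLOW(<S>): in <C>→<S> <S> <L> (occurrence 1), <S> is followed by <S> <L> with FIRST {epsilon, s, v}; in <C>→<S> <S> <L> (occurrence 1), the suffix after <S> is nullable, so FOLLOW(<S>) ⊇ FOLLOW(<C>) = {u}; in <C>→<S> <S> <L> (occurrence 2), <S> is followed by <L> with FIRST {epsilon, s}; in <C>→<S> <S> <L> (occurrence 2), the suffix after <S> is nullable, so FOLLOW(<S>) ⊇ FOLLOW(<C>) = {u}; in <L>→s <D> u <S>, the suffix after <S> is empty, so FOLLOW(<S>) ⊇ FOLLOW(<L>) = {$, s, u, v}; in <D>→v <S> u, <S> is followed by u with FIRST {u}. Thus FOLLOW(<S>) = {$, s, u, v}.
FOLLOW(<L>): in <S>→<L>, the suffix after <L> is empty, so FOLLOW(<L>) ⊇ FOLLOW(<S>) = {$, s, u, v}; in <C>→<S> <S> <L>, the suffix after <L> is empty, so FOLLOW(<L>) ⊇ FOLLOW(<C>) = {u}. Thus FOLLOW(<L>) = {$, s, u, v}.
FOLLOW(<D>): in <S>→v s u <D>, the suffix after <D> is empty, so FOLLOW(<D>) ⊇ FOLLOW(<S>) = {$, s, u, v}; in <L>→s <D> u <S>, <D> is followed by u <S> with FIRST {u}. Thus FOLLOW(<D>) = {$, s, u, v}.

{$, s, u, v}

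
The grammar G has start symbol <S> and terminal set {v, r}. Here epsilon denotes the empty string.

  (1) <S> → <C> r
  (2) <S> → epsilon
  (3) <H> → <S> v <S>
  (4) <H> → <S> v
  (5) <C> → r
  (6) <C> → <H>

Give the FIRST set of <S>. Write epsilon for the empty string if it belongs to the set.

{epsilon, r, v}

FIRST(<S>): from <S>→<C> r we get {r, v}; from <S>→epsilon we get {epsilon}. So FIRST(<S>) = {epsilon, r, v}.
FIRST(<H>): from <H>→<S> v <S> we get {r, v}; from <H>→<S> v we get {r, v}. So FIRST(<H>) = {r, v}.
FIRST(<C>): from <C>→r we get {r}; from <C>→<H> we get {r, v}. So FIRST(<C>) = {r, v}.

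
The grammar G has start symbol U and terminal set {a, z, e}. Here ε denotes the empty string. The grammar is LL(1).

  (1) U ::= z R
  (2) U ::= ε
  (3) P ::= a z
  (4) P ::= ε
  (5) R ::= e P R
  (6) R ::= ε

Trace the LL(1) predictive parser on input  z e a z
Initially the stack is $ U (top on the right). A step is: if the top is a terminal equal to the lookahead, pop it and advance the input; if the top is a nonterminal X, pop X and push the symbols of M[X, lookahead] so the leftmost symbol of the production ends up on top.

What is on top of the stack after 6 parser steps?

z

step 1: stack=$ U  input=z e a z $  — expand U ::= z R
step 2: stack=$ R z  input=z e a z $  — match z
step 3: stack=$ R  input=e a z $  — expand R ::= e P R
step 4: stack=$ R P e  input=e a z $  — match e
step 5: stack=$ R P  input=a z $  — expand P ::= a z
step 6: stack=$ R z a  input=a z $  — match a
Stack after step 6: $ R z (top = z).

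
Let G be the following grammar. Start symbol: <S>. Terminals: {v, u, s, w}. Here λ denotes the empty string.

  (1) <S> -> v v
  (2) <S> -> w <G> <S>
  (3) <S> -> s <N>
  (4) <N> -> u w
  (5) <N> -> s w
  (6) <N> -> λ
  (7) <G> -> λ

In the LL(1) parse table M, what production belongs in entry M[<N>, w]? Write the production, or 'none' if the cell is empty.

none

FIRST(<S>) = {s, v, w}
FIRST(<N>) = {λ, s, u}
FIRST(<G>) = {λ}
FOLLOW(<S>) includes $ since <S> is the start symbol.
FOLLOW(<S>): in <S>->w <G> <S>, the suffix after <S> is empty (adds nothing new). Thus FOLLOW(<S>) = {$}.
FOLLOW(<N>): in <S>->s <N>, the suffix after <N> is empty, so FOLLOW(<N>) ⊇ FOLLOW(<S>) = {$}. Thus FOLLOW(<N>) = {$}.
For <N> -> u w: FIRST(u w) = {u}, so it goes in M[<N>, t] for t ∈ {u}.
For <N> -> s w: FIRST(s w) = {s}, so it goes in M[<N>, t] for t ∈ {s}.
For <N> -> λ: FIRST(λ) = {λ}, so it goes in M[<N>, t] for t ∈ {}; since λ ∈ FIRST, also for every t ∈ FOLLOW(<N>) = {$}.
None of these place a production in M[<N>, w].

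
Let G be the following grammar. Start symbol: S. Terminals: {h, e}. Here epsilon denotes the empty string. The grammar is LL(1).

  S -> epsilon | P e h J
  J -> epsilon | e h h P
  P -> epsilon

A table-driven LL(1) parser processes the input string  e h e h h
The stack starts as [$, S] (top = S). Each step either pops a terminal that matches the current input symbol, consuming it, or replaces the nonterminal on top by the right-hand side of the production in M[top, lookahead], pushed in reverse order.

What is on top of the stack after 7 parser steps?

h

step 1: stack=$ S  input=e h e h h $  — expand S -> P e h J
step 2: stack=$ J h e P  input=e h e h h $  — expand P -> epsilon
step 3: stack=$ J h e  input=e h e h h $  — match e
step 4: stack=$ J h  input=h e h h $  — match h
step 5: stack=$ J  input=e h h $  — expand J -> e h h P
step 6: stack=$ P h h e  input=e h h $  — match e
step 7: stack=$ P h h  input=h h $  — match h
Stack after step 7: $ P h (top = h).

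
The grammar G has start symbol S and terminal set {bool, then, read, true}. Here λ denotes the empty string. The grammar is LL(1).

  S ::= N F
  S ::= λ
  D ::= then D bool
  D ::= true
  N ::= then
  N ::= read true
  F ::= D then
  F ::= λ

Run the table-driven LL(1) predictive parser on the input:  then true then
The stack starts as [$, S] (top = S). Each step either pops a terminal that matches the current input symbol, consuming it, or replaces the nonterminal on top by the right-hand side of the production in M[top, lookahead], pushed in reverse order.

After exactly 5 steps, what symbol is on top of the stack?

true

     Stack     Input             Action
  1  $ S       then true then $  expand S ::= N F
  2  $ F N     then true then $  expand N ::= then
  3  $ F then  then true then $  match then
  4  $ F       true then $       expand F ::= D then
  5  $ then D  true then $       expand D ::= true
Stack after step 5: $ then true (top = true).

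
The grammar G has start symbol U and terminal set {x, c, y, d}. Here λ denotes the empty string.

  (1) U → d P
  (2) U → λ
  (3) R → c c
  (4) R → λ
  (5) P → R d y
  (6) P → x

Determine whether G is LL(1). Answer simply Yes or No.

Yes

FIRST(U) = {λ, d}
FIRST(R) = {λ, c}
FIRST(P) = {c, d, x}
FOLLOW(U) = {$}
FOLLOW(R) = {d}
FOLLOW(P) = {$}
Each cell of M receives at most one production.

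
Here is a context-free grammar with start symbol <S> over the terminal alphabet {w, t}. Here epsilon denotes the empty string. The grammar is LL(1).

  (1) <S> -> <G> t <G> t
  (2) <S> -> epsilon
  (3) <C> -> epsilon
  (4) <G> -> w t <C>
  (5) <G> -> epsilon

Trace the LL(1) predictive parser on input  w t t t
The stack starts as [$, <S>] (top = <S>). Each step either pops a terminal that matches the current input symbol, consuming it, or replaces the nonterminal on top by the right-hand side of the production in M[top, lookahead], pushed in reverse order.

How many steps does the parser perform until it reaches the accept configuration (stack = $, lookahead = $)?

step 1: stack=$ <S>  input=w t t t $  — expand <S> -> <G> t <G> t
step 2: stack=$ t <G> t <G>  input=w t t t $  — expand <G> -> w t <C>
step 3: stack=$ t <G> t <C> t w  input=w t t t $  — match w
step 4: stack=$ t <G> t <C> t  input=t t t $  — match t
step 5: stack=$ t <G> t <C>  input=t t $  — expand <C> -> epsilon
step 6: stack=$ t <G> t  input=t t $  — match t
step 7: stack=$ t <G>  input=t $  — expand <G> -> epsilon
step 8: stack=$ t  input=t $  — match t
Accept reached after 8 steps.

8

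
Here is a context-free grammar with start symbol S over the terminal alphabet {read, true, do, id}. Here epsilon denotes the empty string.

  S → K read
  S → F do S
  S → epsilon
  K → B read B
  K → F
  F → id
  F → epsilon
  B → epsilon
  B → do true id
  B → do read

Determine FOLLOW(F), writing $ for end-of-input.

FIRST(F): from F→id we get {id}; from F→epsilon we get {epsilon}. So FIRST(F) = {epsilon, id}.
FIRST(B): from B→epsilon we get {epsilon}; from B→do true id we get {do}; from B→do read we get {do}. So FIRST(B) = {epsilon, do}.
FIRST(K): from K→B read B we get {do, read}; from K→F we get {epsilon, id}. So FIRST(K) = {epsilon, do, id, read}.
FIRST(S): from S→K read we get {do, id, read}; from S→F do S we get {do, id}; from S→epsilon we get {epsilon}. So FIRST(S) = {epsilon, do, id, read}.
FOLLOW(S) includes $ since S is the start symbol.
FOLLOW(S): in S→F do S, the suffix after S is empty (adds nothing new). Thus FOLLOW(S) = {$}.
FOLLOW(K): in S→K read, K is followed by read with FIRST {read}. Thus FOLLOW(K) = {read}.
FOLLOW(F): in S→F do S, F is followed by do S with FIRST {do}; in K→F, the suffix after F is empty, so FOLLOW(F) ⊇ FOLLOW(K) = {read}. Thus FOLLOW(F) = {do, read}.
FOLLOW(B): in K→B read B (occurrence 1), B is followed by read B with FIRST {read}; in K→B read B (occurrence 2), the suffix after B is empty, so FOLLOW(B) ⊇ FOLLOW(K) = {read}. Thus FOLLOW(B) = {read}.

{do, read}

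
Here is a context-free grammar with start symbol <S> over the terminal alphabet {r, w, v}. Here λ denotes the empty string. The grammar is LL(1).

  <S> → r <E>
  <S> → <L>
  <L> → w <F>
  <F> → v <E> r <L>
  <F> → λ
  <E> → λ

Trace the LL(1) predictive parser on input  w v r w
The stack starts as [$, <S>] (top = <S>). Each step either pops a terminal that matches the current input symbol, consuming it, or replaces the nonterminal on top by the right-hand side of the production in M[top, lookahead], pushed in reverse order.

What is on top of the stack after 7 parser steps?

<L>

     Stack          Input      Action
  1  $ <S>          w v r w $  expand <S> → <L>
  2  $ <L>          w v r w $  expand <L> → w <F>
  3  $ <F> w        w v r w $  match w
  4  $ <F>          v r w $    expand <F> → v <E> r <L>
  5  $ <L> r <E> v  v r w $    match v
  6  $ <L> r <E>    r w $      expand <E> → λ
  7  $ <L> r        r w $      match r
Stack after step 7: $ <L> (top = <L>).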